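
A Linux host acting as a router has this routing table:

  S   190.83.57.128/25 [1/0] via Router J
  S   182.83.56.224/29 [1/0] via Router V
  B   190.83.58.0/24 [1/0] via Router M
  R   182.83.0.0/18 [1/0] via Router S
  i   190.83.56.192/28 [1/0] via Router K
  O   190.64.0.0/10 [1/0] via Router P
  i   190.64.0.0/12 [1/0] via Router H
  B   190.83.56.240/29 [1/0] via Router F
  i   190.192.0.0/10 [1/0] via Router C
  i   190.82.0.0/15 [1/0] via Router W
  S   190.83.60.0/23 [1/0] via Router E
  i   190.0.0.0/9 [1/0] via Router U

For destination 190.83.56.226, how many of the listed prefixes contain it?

3

Prefixes containing 190.83.56.226:
  190.0.0.0/9 (190.0.0.0 - 190.127.255.255)
  190.64.0.0/10 (190.64.0.0 - 190.127.255.255)
  190.82.0.0/15 (190.82.0.0 - 190.83.255.255)
Total matching entries: 3.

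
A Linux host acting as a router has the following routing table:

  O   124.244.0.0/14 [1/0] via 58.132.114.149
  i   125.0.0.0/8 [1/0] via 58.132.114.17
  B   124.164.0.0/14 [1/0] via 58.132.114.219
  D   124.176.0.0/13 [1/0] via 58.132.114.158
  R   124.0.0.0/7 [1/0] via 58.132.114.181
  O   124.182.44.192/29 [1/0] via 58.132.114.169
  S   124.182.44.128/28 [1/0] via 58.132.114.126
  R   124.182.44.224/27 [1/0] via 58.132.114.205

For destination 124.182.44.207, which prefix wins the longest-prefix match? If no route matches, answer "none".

Entries matching 124.182.44.207:
  124.0.0.0/7 (124.0.0.0 - 125.255.255.255)
  124.176.0.0/13 (124.176.0.0 - 124.183.255.255)
Most specific is 124.176.0.0/13.

124.176.0.0/13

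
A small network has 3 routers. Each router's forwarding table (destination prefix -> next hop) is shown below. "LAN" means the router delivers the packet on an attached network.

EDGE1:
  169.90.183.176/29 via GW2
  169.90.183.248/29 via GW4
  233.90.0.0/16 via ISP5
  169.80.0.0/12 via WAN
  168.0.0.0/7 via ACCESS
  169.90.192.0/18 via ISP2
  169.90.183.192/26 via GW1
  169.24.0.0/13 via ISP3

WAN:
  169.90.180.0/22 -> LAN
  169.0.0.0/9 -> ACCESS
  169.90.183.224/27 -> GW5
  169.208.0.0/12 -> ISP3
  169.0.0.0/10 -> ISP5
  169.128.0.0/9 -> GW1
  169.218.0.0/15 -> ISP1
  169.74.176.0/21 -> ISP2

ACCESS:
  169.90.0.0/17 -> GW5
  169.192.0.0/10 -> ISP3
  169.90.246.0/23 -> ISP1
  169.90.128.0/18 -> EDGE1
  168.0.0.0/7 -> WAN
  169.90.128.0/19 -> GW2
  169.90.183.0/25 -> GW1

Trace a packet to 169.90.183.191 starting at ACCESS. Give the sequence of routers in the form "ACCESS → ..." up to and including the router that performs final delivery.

At ACCESS: longest match for 169.90.183.191 is 169.90.128.0/18 -> EDGE1
At EDGE1: longest match for 169.90.183.191 is 169.80.0.0/12 -> WAN
At WAN: longest match for 169.90.183.191 is 169.90.180.0/22 -> LAN

ACCESS → EDGE1 → WAN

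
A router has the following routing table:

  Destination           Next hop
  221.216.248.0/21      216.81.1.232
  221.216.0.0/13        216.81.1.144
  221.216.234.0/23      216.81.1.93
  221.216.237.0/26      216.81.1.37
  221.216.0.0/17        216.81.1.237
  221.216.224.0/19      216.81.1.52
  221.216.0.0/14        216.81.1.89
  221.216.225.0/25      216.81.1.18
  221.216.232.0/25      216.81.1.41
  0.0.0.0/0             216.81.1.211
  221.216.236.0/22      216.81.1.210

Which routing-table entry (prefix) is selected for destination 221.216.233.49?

Entries matching 221.216.233.49:
  0.0.0.0/0 (default, matches everything)
  221.216.0.0/13 (221.216.0.0 - 221.223.255.255)
  221.216.0.0/14 (221.216.0.0 - 221.219.255.255)
  221.216.224.0/19 (221.216.224.0 - 221.216.255.255)
Most specific is 221.216.224.0/19.

221.216.224.0/19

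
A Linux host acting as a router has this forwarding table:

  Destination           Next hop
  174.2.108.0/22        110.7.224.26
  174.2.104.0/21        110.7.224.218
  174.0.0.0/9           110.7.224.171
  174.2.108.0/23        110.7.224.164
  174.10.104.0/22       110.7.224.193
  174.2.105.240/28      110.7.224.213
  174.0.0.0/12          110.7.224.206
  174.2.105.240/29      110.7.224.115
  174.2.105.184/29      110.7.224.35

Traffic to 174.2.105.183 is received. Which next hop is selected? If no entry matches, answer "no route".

110.7.224.218

Routes whose prefix contains 174.2.105.183:
  174.0.0.0/9 (174.0.0.0 - 174.127.255.255) -> 110.7.224.171
  174.0.0.0/12 (174.0.0.0 - 174.15.255.255) -> 110.7.224.206
  174.2.104.0/21 (174.2.104.0 - 174.2.111.255) -> 110.7.224.218
More-specific entries that do NOT match:
  174.2.105.240/29 (174.2.105.240 - 174.2.105.247) does not contain 174.2.105.183
  174.2.105.184/29 (174.2.105.184 - 174.2.105.191) does not contain 174.2.105.183
  174.2.105.240/28 (174.2.105.240 - 174.2.105.255) does not contain 174.2.105.183
  174.2.108.0/23 (174.2.108.0 - 174.2.109.255) does not contain 174.2.105.183
  174.2.108.0/22 (174.2.108.0 - 174.2.111.255) does not contain 174.2.105.183
  174.10.104.0/22 (174.10.104.0 - 174.10.107.255) does not contain 174.2.105.183
Longest matching prefix is /21 -> next hop 110.7.224.218.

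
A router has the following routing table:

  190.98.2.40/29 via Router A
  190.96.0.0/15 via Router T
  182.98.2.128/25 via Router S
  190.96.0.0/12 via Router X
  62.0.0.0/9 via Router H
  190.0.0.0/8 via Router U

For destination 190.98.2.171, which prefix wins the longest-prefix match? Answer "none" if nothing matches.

190.96.0.0/12

Entries matching 190.98.2.171:
  190.0.0.0/8 (190.0.0.0 - 190.255.255.255)
  190.96.0.0/12 (190.96.0.0 - 190.111.255.255)
Most specific is 190.96.0.0/12.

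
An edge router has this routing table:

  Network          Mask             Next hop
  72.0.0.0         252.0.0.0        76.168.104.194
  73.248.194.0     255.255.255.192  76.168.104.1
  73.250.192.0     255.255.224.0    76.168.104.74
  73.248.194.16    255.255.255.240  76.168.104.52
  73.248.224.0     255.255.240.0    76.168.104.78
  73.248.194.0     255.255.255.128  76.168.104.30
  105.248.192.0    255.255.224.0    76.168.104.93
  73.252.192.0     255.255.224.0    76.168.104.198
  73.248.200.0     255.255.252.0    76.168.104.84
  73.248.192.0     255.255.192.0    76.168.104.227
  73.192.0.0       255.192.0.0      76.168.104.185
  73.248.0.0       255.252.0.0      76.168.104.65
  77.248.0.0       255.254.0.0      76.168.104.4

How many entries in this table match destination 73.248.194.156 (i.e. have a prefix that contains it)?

Prefixes containing 73.248.194.156:
  72.0.0.0/6 (72.0.0.0 - 75.255.255.255)
  73.192.0.0/10 (73.192.0.0 - 73.255.255.255)
  73.248.0.0/14 (73.248.0.0 - 73.251.255.255)
  73.248.192.0/18 (73.248.192.0 - 73.248.255.255)
Total matching entries: 4.

4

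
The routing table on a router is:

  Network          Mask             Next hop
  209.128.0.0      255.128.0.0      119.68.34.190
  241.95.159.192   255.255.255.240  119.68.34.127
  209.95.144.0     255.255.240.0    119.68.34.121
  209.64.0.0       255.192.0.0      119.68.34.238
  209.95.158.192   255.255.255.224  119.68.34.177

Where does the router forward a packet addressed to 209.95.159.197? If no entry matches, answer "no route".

119.68.34.121

Routes whose prefix contains 209.95.159.197:
  209.64.0.0/10 (209.64.0.0 - 209.127.255.255) -> 119.68.34.238
  209.95.144.0/20 (209.95.144.0 - 209.95.159.255) -> 119.68.34.121
More-specific entries that do NOT match:
  241.95.159.192/28 (241.95.159.192 - 241.95.159.207) does not contain 209.95.159.197
  209.95.158.192/27 (209.95.158.192 - 209.95.158.223) does not contain 209.95.159.197
Longest matching prefix is /20 -> next hop 119.68.34.121.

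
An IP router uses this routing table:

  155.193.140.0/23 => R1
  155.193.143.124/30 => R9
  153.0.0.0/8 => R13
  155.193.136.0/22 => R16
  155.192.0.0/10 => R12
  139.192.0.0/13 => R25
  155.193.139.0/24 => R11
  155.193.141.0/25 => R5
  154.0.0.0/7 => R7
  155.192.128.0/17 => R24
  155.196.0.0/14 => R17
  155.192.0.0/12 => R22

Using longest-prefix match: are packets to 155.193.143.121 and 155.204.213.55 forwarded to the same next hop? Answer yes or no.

yes

155.193.143.121: longest match 155.192.0.0/12 -> R22
155.204.213.55: longest match 155.192.0.0/12 -> R22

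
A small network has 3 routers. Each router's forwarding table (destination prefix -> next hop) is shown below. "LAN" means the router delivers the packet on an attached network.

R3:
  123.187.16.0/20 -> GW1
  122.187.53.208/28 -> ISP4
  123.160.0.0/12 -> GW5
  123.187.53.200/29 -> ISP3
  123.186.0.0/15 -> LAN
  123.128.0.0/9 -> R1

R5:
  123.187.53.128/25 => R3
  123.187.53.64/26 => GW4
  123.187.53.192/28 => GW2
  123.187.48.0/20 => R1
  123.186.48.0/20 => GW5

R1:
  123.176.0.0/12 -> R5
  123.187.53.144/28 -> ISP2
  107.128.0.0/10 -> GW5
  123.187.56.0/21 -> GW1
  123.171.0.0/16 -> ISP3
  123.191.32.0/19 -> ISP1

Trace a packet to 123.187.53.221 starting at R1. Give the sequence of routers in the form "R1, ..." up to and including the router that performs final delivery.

At R1: longest match for 123.187.53.221 is 123.176.0.0/12 -> R5
At R5: longest match for 123.187.53.221 is 123.187.53.128/25 -> R3
At R3: longest match for 123.187.53.221 is 123.186.0.0/15 -> LAN

R1, R5, R3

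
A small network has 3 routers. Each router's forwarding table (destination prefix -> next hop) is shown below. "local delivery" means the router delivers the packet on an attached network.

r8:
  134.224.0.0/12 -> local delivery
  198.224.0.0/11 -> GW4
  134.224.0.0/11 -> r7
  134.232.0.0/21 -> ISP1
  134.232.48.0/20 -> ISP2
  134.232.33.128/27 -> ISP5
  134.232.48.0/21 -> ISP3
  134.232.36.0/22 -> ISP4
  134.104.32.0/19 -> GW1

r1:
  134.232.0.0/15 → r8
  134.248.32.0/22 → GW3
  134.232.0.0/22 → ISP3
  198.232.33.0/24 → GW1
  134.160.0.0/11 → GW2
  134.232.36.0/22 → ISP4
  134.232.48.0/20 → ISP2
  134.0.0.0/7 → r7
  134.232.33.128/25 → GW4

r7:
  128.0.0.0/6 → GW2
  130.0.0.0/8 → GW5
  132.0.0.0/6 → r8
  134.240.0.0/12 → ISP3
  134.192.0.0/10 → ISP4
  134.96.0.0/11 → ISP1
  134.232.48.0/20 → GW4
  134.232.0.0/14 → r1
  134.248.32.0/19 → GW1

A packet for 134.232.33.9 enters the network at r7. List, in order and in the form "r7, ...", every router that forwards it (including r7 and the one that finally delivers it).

r7, r1, r8

At r7: longest match for 134.232.33.9 is 134.232.0.0/14 -> r1
At r1: longest match for 134.232.33.9 is 134.232.0.0/15 -> r8
At r8: longest match for 134.232.33.9 is 134.224.0.0/12 -> local delivery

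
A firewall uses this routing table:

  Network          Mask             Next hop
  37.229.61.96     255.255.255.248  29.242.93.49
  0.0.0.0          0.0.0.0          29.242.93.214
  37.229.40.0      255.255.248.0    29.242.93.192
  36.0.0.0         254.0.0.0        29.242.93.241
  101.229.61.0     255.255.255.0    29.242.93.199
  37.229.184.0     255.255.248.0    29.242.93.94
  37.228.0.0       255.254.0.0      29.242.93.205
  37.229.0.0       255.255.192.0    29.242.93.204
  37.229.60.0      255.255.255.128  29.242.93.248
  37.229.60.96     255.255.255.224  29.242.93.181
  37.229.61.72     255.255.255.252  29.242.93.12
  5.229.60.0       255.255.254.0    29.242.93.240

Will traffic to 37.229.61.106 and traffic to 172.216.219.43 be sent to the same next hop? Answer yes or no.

37.229.61.106: longest match 37.229.0.0/18 -> 29.242.93.204
172.216.219.43: longest match 0.0.0.0/0 -> 29.242.93.214

no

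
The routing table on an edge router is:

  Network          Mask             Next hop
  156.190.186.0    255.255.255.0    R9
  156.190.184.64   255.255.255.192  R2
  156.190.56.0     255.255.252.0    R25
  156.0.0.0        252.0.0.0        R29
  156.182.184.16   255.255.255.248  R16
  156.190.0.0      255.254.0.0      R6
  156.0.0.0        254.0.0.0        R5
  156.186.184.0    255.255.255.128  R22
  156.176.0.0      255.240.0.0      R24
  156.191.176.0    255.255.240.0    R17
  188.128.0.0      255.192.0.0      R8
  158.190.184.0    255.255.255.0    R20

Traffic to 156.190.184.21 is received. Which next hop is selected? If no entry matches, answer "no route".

R6

Routes whose prefix contains 156.190.184.21:
  156.0.0.0/6 (156.0.0.0 - 159.255.255.255) -> R29
  156.0.0.0/7 (156.0.0.0 - 157.255.255.255) -> R5
  156.176.0.0/12 (156.176.0.0 - 156.191.255.255) -> R24
  156.190.0.0/15 (156.190.0.0 - 156.191.255.255) -> R6
More-specific entries that do NOT match:
  156.182.184.16/29 (156.182.184.16 - 156.182.184.23) does not contain 156.190.184.21
  156.190.184.64/26 (156.190.184.64 - 156.190.184.127) does not contain 156.190.184.21
  156.186.184.0/25 (156.186.184.0 - 156.186.184.127) does not contain 156.190.184.21
  156.190.186.0/24 (156.190.186.0 - 156.190.186.255) does not contain 156.190.184.21
  158.190.184.0/24 (158.190.184.0 - 158.190.184.255) does not contain 156.190.184.21
  156.190.56.0/22 (156.190.56.0 - 156.190.59.255) does not contain 156.190.184.21
  156.191.176.0/20 (156.191.176.0 - 156.191.191.255) does not contain 156.190.184.21
Longest matching prefix is /15 -> next hop R6.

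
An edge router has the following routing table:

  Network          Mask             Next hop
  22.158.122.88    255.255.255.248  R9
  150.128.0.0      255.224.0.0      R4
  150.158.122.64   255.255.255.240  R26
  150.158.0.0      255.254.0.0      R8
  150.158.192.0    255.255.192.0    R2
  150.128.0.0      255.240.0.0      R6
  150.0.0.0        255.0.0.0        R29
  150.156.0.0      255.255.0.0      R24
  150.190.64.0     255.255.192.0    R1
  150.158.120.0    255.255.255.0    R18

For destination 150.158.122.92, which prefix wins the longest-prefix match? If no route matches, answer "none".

Entries matching 150.158.122.92:
  150.0.0.0/8 (150.0.0.0 - 150.255.255.255)
  150.128.0.0/11 (150.128.0.0 - 150.159.255.255)
  150.158.0.0/15 (150.158.0.0 - 150.159.255.255)
Most specific is 150.158.0.0/15.

150.158.0.0/15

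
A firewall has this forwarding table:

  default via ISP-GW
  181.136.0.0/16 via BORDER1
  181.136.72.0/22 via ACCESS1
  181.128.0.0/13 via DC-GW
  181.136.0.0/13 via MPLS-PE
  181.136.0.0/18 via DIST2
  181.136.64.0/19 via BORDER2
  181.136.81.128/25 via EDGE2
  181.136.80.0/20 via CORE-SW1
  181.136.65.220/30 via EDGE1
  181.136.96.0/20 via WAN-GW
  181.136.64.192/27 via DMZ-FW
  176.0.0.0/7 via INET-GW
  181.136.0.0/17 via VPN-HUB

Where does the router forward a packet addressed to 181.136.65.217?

BORDER2

Routes whose prefix contains 181.136.65.217:
  0.0.0.0/0 (default, matches everything) -> ISP-GW
  181.136.0.0/13 (181.136.0.0 - 181.143.255.255) -> MPLS-PE
  181.136.0.0/16 (181.136.0.0 - 181.136.255.255) -> BORDER1
  181.136.0.0/17 (181.136.0.0 - 181.136.127.255) -> VPN-HUB
  181.136.64.0/19 (181.136.64.0 - 181.136.95.255) -> BORDER2
More-specific entries that do NOT match:
  181.136.65.220/30 (181.136.65.220 - 181.136.65.223) does not contain 181.136.65.217
  181.136.64.192/27 (181.136.64.192 - 181.136.64.223) does not contain 181.136.65.217
  181.136.81.128/25 (181.136.81.128 - 181.136.81.255) does not contain 181.136.65.217
  181.136.72.0/22 (181.136.72.0 - 181.136.75.255) does not contain 181.136.65.217
  181.136.80.0/20 (181.136.80.0 - 181.136.95.255) does not contain 181.136.65.217
  181.136.96.0/20 (181.136.96.0 - 181.136.111.255) does not contain 181.136.65.217
Longest matching prefix is /19 -> next hop BORDER2.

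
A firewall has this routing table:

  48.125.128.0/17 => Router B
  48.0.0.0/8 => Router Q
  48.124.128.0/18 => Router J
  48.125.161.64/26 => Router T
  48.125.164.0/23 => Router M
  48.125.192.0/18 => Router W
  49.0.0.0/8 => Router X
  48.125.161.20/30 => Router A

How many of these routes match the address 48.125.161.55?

2

Prefixes containing 48.125.161.55:
  48.0.0.0/8 (48.0.0.0 - 48.255.255.255)
  48.125.128.0/17 (48.125.128.0 - 48.125.255.255)
Total matching entries: 2.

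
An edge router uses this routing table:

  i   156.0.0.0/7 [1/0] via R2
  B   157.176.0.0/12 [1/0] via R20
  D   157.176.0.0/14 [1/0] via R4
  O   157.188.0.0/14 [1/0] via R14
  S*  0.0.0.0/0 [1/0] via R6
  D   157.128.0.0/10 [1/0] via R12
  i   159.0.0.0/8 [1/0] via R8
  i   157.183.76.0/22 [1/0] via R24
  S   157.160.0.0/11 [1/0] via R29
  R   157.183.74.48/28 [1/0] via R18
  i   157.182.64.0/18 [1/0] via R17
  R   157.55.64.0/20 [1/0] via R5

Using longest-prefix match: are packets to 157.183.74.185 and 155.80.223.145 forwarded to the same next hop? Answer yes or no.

no

157.183.74.185: longest match 157.176.0.0/12 -> R20
155.80.223.145: longest match 0.0.0.0/0 -> R6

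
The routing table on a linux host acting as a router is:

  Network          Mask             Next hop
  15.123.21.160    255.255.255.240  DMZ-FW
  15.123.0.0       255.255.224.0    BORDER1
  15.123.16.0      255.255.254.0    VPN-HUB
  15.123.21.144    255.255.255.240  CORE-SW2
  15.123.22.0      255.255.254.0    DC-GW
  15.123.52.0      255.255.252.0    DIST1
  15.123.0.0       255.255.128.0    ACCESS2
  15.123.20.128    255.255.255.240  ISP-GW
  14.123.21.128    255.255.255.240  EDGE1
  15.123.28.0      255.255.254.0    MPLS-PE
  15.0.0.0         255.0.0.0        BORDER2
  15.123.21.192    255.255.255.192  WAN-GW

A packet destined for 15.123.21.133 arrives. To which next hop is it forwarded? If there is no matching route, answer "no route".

BORDER1

Routes whose prefix contains 15.123.21.133:
  15.0.0.0/8 (15.0.0.0 - 15.255.255.255) -> BORDER2
  15.123.0.0/17 (15.123.0.0 - 15.123.127.255) -> ACCESS2
  15.123.0.0/19 (15.123.0.0 - 15.123.31.255) -> BORDER1
More-specific entries that do NOT match:
  15.123.21.160/28 (15.123.21.160 - 15.123.21.175) does not contain 15.123.21.133
  15.123.21.144/28 (15.123.21.144 - 15.123.21.159) does not contain 15.123.21.133
  15.123.20.128/28 (15.123.20.128 - 15.123.20.143) does not contain 15.123.21.133
  14.123.21.128/28 (14.123.21.128 - 14.123.21.143) does not contain 15.123.21.133
  15.123.21.192/26 (15.123.21.192 - 15.123.21.255) does not contain 15.123.21.133
  15.123.16.0/23 (15.123.16.0 - 15.123.17.255) does not contain 15.123.21.133
  15.123.22.0/23 (15.123.22.0 - 15.123.23.255) does not contain 15.123.21.133
  15.123.28.0/23 (15.123.28.0 - 15.123.29.255) does not contain 15.123.21.133
  15.123.52.0/22 (15.123.52.0 - 15.123.55.255) does not contain 15.123.21.133
Longest matching prefix is /19 -> next hop BORDER1.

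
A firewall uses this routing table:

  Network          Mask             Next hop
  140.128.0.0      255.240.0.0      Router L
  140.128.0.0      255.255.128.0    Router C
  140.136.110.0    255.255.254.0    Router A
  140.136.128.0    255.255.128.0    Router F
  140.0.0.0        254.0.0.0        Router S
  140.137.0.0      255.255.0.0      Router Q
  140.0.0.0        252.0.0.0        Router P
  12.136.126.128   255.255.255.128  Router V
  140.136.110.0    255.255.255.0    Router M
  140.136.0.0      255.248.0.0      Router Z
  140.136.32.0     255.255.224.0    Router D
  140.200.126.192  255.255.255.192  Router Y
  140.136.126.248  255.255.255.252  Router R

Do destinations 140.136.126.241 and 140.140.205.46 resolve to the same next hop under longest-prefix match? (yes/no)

140.136.126.241: longest match 140.136.0.0/13 -> Router Z
140.140.205.46: longest match 140.136.0.0/13 -> Router Z

yes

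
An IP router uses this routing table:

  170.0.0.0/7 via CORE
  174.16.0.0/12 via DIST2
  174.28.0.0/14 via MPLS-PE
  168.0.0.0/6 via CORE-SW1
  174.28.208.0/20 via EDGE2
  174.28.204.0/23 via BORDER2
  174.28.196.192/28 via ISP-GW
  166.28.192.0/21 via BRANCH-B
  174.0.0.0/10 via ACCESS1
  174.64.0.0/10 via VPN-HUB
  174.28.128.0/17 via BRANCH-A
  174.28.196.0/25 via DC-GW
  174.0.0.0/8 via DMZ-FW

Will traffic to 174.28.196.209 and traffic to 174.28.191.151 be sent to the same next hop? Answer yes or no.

174.28.196.209: longest match 174.28.128.0/17 -> BRANCH-A
174.28.191.151: longest match 174.28.128.0/17 -> BRANCH-A

yes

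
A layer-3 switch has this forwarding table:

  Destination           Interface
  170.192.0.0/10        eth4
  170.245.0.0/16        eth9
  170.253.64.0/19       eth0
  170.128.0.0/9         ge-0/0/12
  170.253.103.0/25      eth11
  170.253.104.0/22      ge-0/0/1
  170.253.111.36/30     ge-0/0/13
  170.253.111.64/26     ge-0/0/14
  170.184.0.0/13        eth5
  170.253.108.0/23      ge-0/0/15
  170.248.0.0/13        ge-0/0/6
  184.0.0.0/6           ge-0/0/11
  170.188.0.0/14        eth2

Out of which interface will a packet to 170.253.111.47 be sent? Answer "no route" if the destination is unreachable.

Routes whose prefix contains 170.253.111.47:
  170.128.0.0/9 (170.128.0.0 - 170.255.255.255) -> ge-0/0/12
  170.192.0.0/10 (170.192.0.0 - 170.255.255.255) -> eth4
  170.248.0.0/13 (170.248.0.0 - 170.255.255.255) -> ge-0/0/6
More-specific entries that do NOT match:
  170.253.111.36/30 (170.253.111.36 - 170.253.111.39) does not contain 170.253.111.47
  170.253.111.64/26 (170.253.111.64 - 170.253.111.127) does not contain 170.253.111.47
  170.253.103.0/25 (170.253.103.0 - 170.253.103.127) does not contain 170.253.111.47
  170.253.108.0/23 (170.253.108.0 - 170.253.109.255) does not contain 170.253.111.47
  170.253.104.0/22 (170.253.104.0 - 170.253.107.255) does not contain 170.253.111.47
  170.253.64.0/19 (170.253.64.0 - 170.253.95.255) does not contain 170.253.111.47
  170.245.0.0/16 (170.245.0.0 - 170.245.255.255) does not contain 170.253.111.47
  170.188.0.0/14 (170.188.0.0 - 170.191.255.255) does not contain 170.253.111.47
Longest matching prefix is /13 -> interface ge-0/0/6.

ge-0/0/6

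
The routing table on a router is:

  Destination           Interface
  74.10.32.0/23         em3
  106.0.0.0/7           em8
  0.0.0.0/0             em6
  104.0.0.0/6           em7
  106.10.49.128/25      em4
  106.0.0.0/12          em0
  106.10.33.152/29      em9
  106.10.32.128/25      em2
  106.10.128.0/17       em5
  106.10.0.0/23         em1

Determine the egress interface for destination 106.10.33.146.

em0

Routes whose prefix contains 106.10.33.146:
  0.0.0.0/0 (default, matches everything) -> em6
  104.0.0.0/6 (104.0.0.0 - 107.255.255.255) -> em7
  106.0.0.0/7 (106.0.0.0 - 107.255.255.255) -> em8
  106.0.0.0/12 (106.0.0.0 - 106.15.255.255) -> em0
More-specific entries that do NOT match:
  106.10.33.152/29 (106.10.33.152 - 106.10.33.159) does not contain 106.10.33.146
  106.10.49.128/25 (106.10.49.128 - 106.10.49.255) does not contain 106.10.33.146
  106.10.32.128/25 (106.10.32.128 - 106.10.32.255) does not contain 106.10.33.146
  74.10.32.0/23 (74.10.32.0 - 74.10.33.255) does not contain 106.10.33.146
  106.10.0.0/23 (106.10.0.0 - 106.10.1.255) does not contain 106.10.33.146
  106.10.128.0/17 (106.10.128.0 - 106.10.255.255) does not contain 106.10.33.146
Longest matching prefix is /12 -> interface em0.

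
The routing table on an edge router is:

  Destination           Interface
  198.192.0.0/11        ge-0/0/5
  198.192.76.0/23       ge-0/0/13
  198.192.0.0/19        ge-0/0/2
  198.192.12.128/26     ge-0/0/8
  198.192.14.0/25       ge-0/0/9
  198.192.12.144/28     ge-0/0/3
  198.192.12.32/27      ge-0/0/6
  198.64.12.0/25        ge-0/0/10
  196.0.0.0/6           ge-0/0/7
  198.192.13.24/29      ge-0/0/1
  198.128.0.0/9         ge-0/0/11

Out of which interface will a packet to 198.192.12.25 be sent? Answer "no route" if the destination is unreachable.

Routes whose prefix contains 198.192.12.25:
  196.0.0.0/6 (196.0.0.0 - 199.255.255.255) -> ge-0/0/7
  198.128.0.0/9 (198.128.0.0 - 198.255.255.255) -> ge-0/0/11
  198.192.0.0/11 (198.192.0.0 - 198.223.255.255) -> ge-0/0/5
  198.192.0.0/19 (198.192.0.0 - 198.192.31.255) -> ge-0/0/2
More-specific entries that do NOT match:
  198.192.13.24/29 (198.192.13.24 - 198.192.13.31) does not contain 198.192.12.25
  198.192.12.144/28 (198.192.12.144 - 198.192.12.159) does not contain 198.192.12.25
  198.192.12.32/27 (198.192.12.32 - 198.192.12.63) does not contain 198.192.12.25
  198.192.12.128/26 (198.192.12.128 - 198.192.12.191) does not contain 198.192.12.25
  198.192.14.0/25 (198.192.14.0 - 198.192.14.127) does not contain 198.192.12.25
  198.64.12.0/25 (198.64.12.0 - 198.64.12.127) does not contain 198.192.12.25
  198.192.76.0/23 (198.192.76.0 - 198.192.77.255) does not contain 198.192.12.25
Longest matching prefix is /19 -> interface ge-0/0/2.

ge-0/0/2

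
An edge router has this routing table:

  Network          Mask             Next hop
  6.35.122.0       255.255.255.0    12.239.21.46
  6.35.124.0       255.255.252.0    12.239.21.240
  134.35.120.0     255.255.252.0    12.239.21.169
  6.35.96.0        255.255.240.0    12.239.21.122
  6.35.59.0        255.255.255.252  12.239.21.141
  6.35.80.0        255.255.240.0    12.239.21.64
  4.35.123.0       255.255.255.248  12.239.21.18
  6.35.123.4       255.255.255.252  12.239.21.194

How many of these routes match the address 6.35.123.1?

No listed prefix contains 6.35.123.1.
Total matching entries: 0.

0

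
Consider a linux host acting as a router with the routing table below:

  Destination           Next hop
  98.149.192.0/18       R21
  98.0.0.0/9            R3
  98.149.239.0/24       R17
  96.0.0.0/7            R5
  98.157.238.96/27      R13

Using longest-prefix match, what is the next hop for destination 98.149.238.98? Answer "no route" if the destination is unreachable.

R21

Routes whose prefix contains 98.149.238.98:
  98.149.192.0/18 (98.149.192.0 - 98.149.255.255) -> R21
More-specific entries that do NOT match:
  98.157.238.96/27 (98.157.238.96 - 98.157.238.127) does not contain 98.149.238.98
  98.149.239.0/24 (98.149.239.0 - 98.149.239.255) does not contain 98.149.238.98
Longest matching prefix is /18 -> next hop R21.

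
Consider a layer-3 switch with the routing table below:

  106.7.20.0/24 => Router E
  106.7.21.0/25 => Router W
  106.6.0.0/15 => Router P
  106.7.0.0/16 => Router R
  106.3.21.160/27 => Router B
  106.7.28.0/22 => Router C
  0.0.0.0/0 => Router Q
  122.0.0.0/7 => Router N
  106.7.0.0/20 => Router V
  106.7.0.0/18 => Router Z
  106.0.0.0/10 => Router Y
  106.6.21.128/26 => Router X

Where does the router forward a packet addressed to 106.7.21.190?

Router Z

Routes whose prefix contains 106.7.21.190:
  0.0.0.0/0 (default, matches everything) -> Router Q
  106.0.0.0/10 (106.0.0.0 - 106.63.255.255) -> Router Y
  106.6.0.0/15 (106.6.0.0 - 106.7.255.255) -> Router P
  106.7.0.0/16 (106.7.0.0 - 106.7.255.255) -> Router R
  106.7.0.0/18 (106.7.0.0 - 106.7.63.255) -> Router Z
More-specific entries that do NOT match:
  106.3.21.160/27 (106.3.21.160 - 106.3.21.191) does not contain 106.7.21.190
  106.6.21.128/26 (106.6.21.128 - 106.6.21.191) does not contain 106.7.21.190
  106.7.21.0/25 (106.7.21.0 - 106.7.21.127) does not contain 106.7.21.190
  106.7.20.0/24 (106.7.20.0 - 106.7.20.255) does not contain 106.7.21.190
  106.7.28.0/22 (106.7.28.0 - 106.7.31.255) does not contain 106.7.21.190
  106.7.0.0/20 (106.7.0.0 - 106.7.15.255) does not contain 106.7.21.190
Longest matching prefix is /18 -> next hop Router Z.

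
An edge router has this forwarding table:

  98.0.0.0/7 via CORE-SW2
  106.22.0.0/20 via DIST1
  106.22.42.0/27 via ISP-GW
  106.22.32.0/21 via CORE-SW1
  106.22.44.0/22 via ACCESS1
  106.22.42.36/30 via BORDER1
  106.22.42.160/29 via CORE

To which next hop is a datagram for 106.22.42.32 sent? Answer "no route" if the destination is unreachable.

No entry's prefix contains 106.22.42.32; there is no default route.

no route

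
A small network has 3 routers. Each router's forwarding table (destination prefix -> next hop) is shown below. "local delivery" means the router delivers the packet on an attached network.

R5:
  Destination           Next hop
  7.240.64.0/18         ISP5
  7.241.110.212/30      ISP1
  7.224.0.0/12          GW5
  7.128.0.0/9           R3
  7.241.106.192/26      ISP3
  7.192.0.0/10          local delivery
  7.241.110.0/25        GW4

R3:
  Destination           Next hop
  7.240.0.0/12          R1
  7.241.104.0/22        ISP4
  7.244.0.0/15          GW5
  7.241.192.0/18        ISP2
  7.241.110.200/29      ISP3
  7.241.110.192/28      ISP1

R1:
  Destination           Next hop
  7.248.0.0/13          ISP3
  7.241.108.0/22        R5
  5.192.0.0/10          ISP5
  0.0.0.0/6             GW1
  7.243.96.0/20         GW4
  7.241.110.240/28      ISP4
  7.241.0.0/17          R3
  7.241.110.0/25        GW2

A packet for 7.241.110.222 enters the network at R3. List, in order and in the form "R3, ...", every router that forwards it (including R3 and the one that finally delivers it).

At R3: longest match for 7.241.110.222 is 7.240.0.0/12 -> R1
At R1: longest match for 7.241.110.222 is 7.241.108.0/22 -> R5
At R5: longest match for 7.241.110.222 is 7.192.0.0/10 -> local delivery

R3, R1, R5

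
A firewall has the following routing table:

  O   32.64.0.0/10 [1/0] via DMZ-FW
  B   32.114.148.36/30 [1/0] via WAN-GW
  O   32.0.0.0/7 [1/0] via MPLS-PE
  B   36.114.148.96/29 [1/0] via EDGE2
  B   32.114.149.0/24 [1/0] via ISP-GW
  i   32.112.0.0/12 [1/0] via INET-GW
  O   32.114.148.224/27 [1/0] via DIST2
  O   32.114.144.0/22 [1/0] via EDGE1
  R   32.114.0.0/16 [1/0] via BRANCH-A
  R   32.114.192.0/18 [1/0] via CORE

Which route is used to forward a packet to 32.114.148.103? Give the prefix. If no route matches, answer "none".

Entries matching 32.114.148.103:
  32.0.0.0/7 (32.0.0.0 - 33.255.255.255)
  32.64.0.0/10 (32.64.0.0 - 32.127.255.255)
  32.112.0.0/12 (32.112.0.0 - 32.127.255.255)
  32.114.0.0/16 (32.114.0.0 - 32.114.255.255)
Most specific is 32.114.0.0/16.

32.114.0.0/16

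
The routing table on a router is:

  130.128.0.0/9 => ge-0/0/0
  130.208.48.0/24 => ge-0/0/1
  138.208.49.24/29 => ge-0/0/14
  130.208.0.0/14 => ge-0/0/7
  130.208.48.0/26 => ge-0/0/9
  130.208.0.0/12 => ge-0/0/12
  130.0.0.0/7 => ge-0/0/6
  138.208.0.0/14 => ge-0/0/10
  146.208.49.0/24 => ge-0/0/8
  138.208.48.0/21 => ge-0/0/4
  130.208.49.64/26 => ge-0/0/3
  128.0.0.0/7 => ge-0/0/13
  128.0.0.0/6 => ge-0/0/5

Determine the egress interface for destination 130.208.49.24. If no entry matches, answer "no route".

Routes whose prefix contains 130.208.49.24:
  128.0.0.0/6 (128.0.0.0 - 131.255.255.255) -> ge-0/0/5
  130.0.0.0/7 (130.0.0.0 - 131.255.255.255) -> ge-0/0/6
  130.128.0.0/9 (130.128.0.0 - 130.255.255.255) -> ge-0/0/0
  130.208.0.0/12 (130.208.0.0 - 130.223.255.255) -> ge-0/0/12
  130.208.0.0/14 (130.208.0.0 - 130.211.255.255) -> ge-0/0/7
More-specific entries that do NOT match:
  138.208.49.24/29 (138.208.49.24 - 138.208.49.31) does not contain 130.208.49.24
  130.208.48.0/26 (130.208.48.0 - 130.208.48.63) does not contain 130.208.49.24
  130.208.49.64/26 (130.208.49.64 - 130.208.49.127) does not contain 130.208.49.24
  130.208.48.0/24 (130.208.48.0 - 130.208.48.255) does not contain 130.208.49.24
  146.208.49.0/24 (146.208.49.0 - 146.208.49.255) does not contain 130.208.49.24
  138.208.48.0/21 (138.208.48.0 - 138.208.55.255) does not contain 130.208.49.24
Longest matching prefix is /14 -> interface ge-0/0/7.

ge-0/0/7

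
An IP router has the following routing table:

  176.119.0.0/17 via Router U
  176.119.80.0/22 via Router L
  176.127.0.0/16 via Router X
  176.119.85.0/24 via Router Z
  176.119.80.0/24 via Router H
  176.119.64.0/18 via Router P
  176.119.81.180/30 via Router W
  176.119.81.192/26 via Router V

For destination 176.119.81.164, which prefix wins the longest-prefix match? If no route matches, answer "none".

Entries matching 176.119.81.164:
  176.119.0.0/17 (176.119.0.0 - 176.119.127.255)
  176.119.64.0/18 (176.119.64.0 - 176.119.127.255)
  176.119.80.0/22 (176.119.80.0 - 176.119.83.255)
Most specific is 176.119.80.0/22.

176.119.80.0/22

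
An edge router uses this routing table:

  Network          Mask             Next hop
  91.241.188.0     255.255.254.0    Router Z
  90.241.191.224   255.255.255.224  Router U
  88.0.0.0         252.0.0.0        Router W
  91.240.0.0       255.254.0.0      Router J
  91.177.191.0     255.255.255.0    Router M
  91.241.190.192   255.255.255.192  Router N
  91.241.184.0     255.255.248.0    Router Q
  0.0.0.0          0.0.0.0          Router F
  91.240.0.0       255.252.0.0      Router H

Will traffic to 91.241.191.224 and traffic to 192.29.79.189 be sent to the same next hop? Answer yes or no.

no

91.241.191.224: longest match 91.241.184.0/21 -> Router Q
192.29.79.189: longest match 0.0.0.0/0 -> Router F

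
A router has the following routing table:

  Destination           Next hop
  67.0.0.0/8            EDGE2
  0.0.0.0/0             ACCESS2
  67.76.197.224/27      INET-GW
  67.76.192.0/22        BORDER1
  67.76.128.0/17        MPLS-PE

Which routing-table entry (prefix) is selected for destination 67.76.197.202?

Entries matching 67.76.197.202:
  0.0.0.0/0 (default, matches everything)
  67.0.0.0/8 (67.0.0.0 - 67.255.255.255)
  67.76.128.0/17 (67.76.128.0 - 67.76.255.255)
Most specific is 67.76.128.0/17.

67.76.128.0/17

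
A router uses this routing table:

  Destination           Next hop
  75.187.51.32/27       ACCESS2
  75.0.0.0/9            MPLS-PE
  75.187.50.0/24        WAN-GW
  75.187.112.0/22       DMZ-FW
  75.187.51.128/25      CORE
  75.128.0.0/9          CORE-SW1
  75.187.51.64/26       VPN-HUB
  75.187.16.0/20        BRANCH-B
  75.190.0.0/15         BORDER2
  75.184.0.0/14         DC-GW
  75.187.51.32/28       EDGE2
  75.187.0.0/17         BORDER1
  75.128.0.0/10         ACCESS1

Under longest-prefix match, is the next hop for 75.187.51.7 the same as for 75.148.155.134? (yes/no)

no

75.187.51.7: longest match 75.187.0.0/17 -> BORDER1
75.148.155.134: longest match 75.128.0.0/10 -> ACCESS1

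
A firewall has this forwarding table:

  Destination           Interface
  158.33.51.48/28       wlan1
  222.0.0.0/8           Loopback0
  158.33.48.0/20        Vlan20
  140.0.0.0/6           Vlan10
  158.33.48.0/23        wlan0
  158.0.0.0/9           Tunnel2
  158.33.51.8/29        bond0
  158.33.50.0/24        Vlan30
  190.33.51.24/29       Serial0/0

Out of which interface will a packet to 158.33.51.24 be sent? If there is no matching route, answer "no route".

Routes whose prefix contains 158.33.51.24:
  158.0.0.0/9 (158.0.0.0 - 158.127.255.255) -> Tunnel2
  158.33.48.0/20 (158.33.48.0 - 158.33.63.255) -> Vlan20
More-specific entries that do NOT match:
  158.33.51.8/29 (158.33.51.8 - 158.33.51.15) does not contain 158.33.51.24
  190.33.51.24/29 (190.33.51.24 - 190.33.51.31) does not contain 158.33.51.24
  158.33.51.48/28 (158.33.51.48 - 158.33.51.63) does not contain 158.33.51.24
  158.33.50.0/24 (158.33.50.0 - 158.33.50.255) does not contain 158.33.51.24
  158.33.48.0/23 (158.33.48.0 - 158.33.49.255) does not contain 158.33.51.24
Longest matching prefix is /20 -> interface Vlan20.

Vlan20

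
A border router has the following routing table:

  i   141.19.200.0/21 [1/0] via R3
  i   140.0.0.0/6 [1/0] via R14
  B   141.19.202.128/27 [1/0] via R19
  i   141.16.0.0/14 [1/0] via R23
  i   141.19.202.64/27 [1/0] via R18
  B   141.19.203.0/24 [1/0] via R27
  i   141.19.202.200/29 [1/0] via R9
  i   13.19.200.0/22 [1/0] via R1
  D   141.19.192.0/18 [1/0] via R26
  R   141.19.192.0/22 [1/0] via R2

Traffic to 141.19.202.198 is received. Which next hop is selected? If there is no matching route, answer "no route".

R3

Routes whose prefix contains 141.19.202.198:
  140.0.0.0/6 (140.0.0.0 - 143.255.255.255) -> R14
  141.16.0.0/14 (141.16.0.0 - 141.19.255.255) -> R23
  141.19.192.0/18 (141.19.192.0 - 141.19.255.255) -> R26
  141.19.200.0/21 (141.19.200.0 - 141.19.207.255) -> R3
More-specific entries that do NOT match:
  141.19.202.200/29 (141.19.202.200 - 141.19.202.207) does not contain 141.19.202.198
  141.19.202.128/27 (141.19.202.128 - 141.19.202.159) does not contain 141.19.202.198
  141.19.202.64/27 (141.19.202.64 - 141.19.202.95) does not contain 141.19.202.198
  141.19.203.0/24 (141.19.203.0 - 141.19.203.255) does not contain 141.19.202.198
  13.19.200.0/22 (13.19.200.0 - 13.19.203.255) does not contain 141.19.202.198
  141.19.192.0/22 (141.19.192.0 - 141.19.195.255) does not contain 141.19.202.198
Longest matching prefix is /21 -> next hop R3.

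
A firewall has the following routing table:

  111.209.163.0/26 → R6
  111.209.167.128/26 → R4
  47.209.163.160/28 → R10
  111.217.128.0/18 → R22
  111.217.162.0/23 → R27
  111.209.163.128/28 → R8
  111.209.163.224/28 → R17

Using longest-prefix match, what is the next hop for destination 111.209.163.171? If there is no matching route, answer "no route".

No entry's prefix contains 111.209.163.171; there is no default route.

no route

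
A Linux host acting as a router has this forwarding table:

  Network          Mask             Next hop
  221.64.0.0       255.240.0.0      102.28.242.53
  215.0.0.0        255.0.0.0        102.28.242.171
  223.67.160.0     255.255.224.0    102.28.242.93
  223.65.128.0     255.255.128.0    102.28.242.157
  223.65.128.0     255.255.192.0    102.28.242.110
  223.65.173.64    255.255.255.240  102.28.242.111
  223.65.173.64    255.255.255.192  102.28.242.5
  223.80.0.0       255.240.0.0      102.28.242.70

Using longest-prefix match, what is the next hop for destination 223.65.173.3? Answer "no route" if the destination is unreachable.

Routes whose prefix contains 223.65.173.3:
  223.65.128.0/17 (223.65.128.0 - 223.65.255.255) -> 102.28.242.157
  223.65.128.0/18 (223.65.128.0 - 223.65.191.255) -> 102.28.242.110
More-specific entries that do NOT match:
  223.65.173.64/28 (223.65.173.64 - 223.65.173.79) does not contain 223.65.173.3
  223.65.173.64/26 (223.65.173.64 - 223.65.173.127) does not contain 223.65.173.3
  223.67.160.0/19 (223.67.160.0 - 223.67.191.255) does not contain 223.65.173.3
Longest matching prefix is /18 -> next hop 102.28.242.110.

102.28.242.110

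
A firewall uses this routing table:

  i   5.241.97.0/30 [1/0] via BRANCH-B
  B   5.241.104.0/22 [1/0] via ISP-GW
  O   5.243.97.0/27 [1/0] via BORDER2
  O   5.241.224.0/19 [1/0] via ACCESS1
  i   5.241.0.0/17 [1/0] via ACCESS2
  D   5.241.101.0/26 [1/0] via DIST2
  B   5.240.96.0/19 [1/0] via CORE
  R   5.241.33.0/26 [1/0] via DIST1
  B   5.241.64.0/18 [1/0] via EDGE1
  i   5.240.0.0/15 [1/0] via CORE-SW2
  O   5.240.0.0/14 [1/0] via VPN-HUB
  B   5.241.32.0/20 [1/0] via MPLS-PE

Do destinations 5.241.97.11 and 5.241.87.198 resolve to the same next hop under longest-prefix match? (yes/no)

yes

5.241.97.11: longest match 5.241.64.0/18 -> EDGE1
5.241.87.198: longest match 5.241.64.0/18 -> EDGE1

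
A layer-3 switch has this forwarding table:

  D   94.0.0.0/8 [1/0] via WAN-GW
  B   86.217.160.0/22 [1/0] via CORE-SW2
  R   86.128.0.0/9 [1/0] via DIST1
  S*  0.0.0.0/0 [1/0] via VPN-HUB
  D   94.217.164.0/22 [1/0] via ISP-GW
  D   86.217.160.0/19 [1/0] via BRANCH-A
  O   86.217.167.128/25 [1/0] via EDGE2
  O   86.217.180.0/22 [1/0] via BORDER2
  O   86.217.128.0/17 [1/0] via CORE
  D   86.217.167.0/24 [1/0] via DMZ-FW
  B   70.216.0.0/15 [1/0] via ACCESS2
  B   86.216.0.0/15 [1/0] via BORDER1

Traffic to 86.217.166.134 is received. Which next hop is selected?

BRANCH-A

Routes whose prefix contains 86.217.166.134:
  0.0.0.0/0 (default, matches everything) -> VPN-HUB
  86.128.0.0/9 (86.128.0.0 - 86.255.255.255) -> DIST1
  86.216.0.0/15 (86.216.0.0 - 86.217.255.255) -> BORDER1
  86.217.128.0/17 (86.217.128.0 - 86.217.255.255) -> CORE
  86.217.160.0/19 (86.217.160.0 - 86.217.191.255) -> BRANCH-A
More-specific entries that do NOT match:
  86.217.167.128/25 (86.217.167.128 - 86.217.167.255) does not contain 86.217.166.134
  86.217.167.0/24 (86.217.167.0 - 86.217.167.255) does not contain 86.217.166.134
  86.217.160.0/22 (86.217.160.0 - 86.217.163.255) does not contain 86.217.166.134
  94.217.164.0/22 (94.217.164.0 - 94.217.167.255) does not contain 86.217.166.134
  86.217.180.0/22 (86.217.180.0 - 86.217.183.255) does not contain 86.217.166.134
Longest matching prefix is /19 -> next hop BRANCH-A.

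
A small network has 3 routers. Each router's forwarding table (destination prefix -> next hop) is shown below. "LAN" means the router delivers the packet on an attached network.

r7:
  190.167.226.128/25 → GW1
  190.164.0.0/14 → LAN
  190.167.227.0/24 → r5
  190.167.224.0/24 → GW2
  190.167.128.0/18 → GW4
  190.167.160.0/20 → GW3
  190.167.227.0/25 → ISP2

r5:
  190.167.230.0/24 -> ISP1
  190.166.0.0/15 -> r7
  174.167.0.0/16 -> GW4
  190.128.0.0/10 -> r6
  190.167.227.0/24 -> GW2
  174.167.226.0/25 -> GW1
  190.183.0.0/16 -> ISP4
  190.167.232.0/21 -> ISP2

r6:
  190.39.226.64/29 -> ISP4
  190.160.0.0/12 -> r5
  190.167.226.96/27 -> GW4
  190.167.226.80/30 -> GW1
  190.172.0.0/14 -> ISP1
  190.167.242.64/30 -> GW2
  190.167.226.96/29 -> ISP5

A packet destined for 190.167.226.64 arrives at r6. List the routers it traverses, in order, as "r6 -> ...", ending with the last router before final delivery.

r6 -> r5 -> r7

At r6: longest match for 190.167.226.64 is 190.160.0.0/12 -> r5
At r5: longest match for 190.167.226.64 is 190.166.0.0/15 -> r7
At r7: longest match for 190.167.226.64 is 190.164.0.0/14 -> LAN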